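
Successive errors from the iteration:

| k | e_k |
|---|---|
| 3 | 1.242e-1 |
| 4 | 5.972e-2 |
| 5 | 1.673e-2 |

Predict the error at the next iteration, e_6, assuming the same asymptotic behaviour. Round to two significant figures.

1.8e-3

First estimate the order: p ≈ ln(e_5/e_4) / ln(e_4/e_3) = ln(1.673e-2/5.972e-2)/ln(5.972e-2/1.242e-1) = ln(0.280141)/ln(0.480837) ≈ 1.7378.
Then e_6 ≈ e_5·(e_5/e_4)^p = 1.673e-2·(0.280141)^1.7378 = 1.673e-2·0.10956 ≈ 0.001833.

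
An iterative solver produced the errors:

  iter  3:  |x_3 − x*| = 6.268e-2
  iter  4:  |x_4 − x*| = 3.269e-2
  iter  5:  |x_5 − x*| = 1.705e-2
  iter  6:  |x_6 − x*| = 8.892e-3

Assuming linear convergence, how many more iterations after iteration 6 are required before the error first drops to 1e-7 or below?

Rate ρ ≈ |x_6 − x*|/|x_5 − x*| = 8.892e-3/1.705e-2 = 0.5215.
After j more steps, |x_{6+j} − x*| ≈ 8.892e-3·ρ^j; need ρ^j ≤ 1e-7/8.892e-3 = 1.12461e-05.
j ≥ ln(1.12461e-05)/ln(0.5215) = -11.3955/-0.65105 = 17.503.
So 18 more iterations are needed.

18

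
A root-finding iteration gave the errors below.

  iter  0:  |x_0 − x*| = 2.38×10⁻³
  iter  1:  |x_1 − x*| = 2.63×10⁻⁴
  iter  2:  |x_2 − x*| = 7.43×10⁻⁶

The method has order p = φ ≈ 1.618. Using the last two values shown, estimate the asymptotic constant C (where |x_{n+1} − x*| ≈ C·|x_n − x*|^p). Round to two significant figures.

C ≈ |x_2 − x*| / |x_1 − x*|^1.618
  = 7.43×10⁻⁶ / (2.63×10⁻⁴)^1.618
  = 7.43×10⁻⁶ / 1.61246e-06 ≈ 4.6079

4.6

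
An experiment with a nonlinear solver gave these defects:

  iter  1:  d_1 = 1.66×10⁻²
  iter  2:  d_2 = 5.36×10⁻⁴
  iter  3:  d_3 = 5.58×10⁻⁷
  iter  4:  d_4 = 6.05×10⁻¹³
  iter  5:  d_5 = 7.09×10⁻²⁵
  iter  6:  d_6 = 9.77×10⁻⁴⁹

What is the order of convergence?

2

Consecutive ratios: d_6/d_5 = 9.77×10⁻⁴⁹/7.09×10⁻²⁵ = 1.378e-24, d_5/d_4 = 7.09×10⁻²⁵/6.05×10⁻¹³ = 1.1719e-12.
p ≈ ln(1.378e-24)/ln(1.1719e-12) = -54.9414/-27.4724 ≈ 2.00.
So the convergence is quadratic (order 2).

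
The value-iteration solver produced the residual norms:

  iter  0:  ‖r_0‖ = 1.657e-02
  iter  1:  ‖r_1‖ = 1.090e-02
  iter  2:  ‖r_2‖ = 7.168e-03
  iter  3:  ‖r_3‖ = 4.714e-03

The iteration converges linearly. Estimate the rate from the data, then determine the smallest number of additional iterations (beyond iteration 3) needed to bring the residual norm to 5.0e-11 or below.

44

Rate ρ ≈ ‖r_3‖/‖r_2‖ = 4.714e-03/7.168e-03 = 0.6576.
After j more steps, ‖r_{3+j}‖ ≈ 4.714e-03·ρ^j; need ρ^j ≤ 5.0e-11/4.714e-03 = 1.06067e-08.
j ≥ ln(1.06067e-08)/ln(0.6576) = -18.3618/-0.41916 = 43.806.
So 44 more iterations are needed.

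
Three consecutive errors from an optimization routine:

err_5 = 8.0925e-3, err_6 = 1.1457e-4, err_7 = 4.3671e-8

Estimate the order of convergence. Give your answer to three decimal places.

p ≈ ln(err_7/err_6) / ln(err_6/err_5)
  = ln(4.3671e-8/1.1457e-4) / ln(1.1457e-4/8.0925e-3)
  = ln(0.000381173) / ln(0.0141576)
  = -7.872257 / -4.257504 ≈ 1.849031

1.849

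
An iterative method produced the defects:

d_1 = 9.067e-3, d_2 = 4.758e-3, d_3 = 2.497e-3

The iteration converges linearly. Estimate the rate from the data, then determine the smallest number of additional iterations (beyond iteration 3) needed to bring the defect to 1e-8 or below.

20

Rate ρ ≈ d_3/d_2 = 2.497e-3/4.758e-3 = 0.5248.
After j more steps, d_{3+j} ≈ 2.497e-3·ρ^j; need ρ^j ≤ 1e-8/2.497e-3 = 4.00481e-06.
j ≥ ln(4.00481e-06)/ln(0.5248) = -12.4280/-0.64474 = 19.276.
So 20 more iterations are needed.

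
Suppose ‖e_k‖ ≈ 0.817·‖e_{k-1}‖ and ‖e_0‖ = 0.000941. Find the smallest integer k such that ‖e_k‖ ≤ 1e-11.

91

After k steps, ‖e_k‖ ≈ 0.000941·0.817^k.
Need 0.817^k ≤ 1e-11/0.000941 = 1.0627e-08.
k ≥ ln(1.0627e-08)/ln(0.817) = -18.3599/-0.20212 = 90.837.
Smallest integer k = 91.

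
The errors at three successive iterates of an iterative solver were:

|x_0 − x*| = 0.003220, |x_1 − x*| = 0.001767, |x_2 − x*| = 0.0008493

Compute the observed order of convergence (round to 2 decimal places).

1.22

p ≈ ln(|x_2 − x*|/|x_1 − x*|) / ln(|x_1 − x*|/|x_0 − x*|)
  = ln(0.0008493/0.001767) / ln(0.001767/0.003220)
  = ln(0.480645) / ln(0.548758)
  = -0.73263 / -0.60010 ≈ 1.22085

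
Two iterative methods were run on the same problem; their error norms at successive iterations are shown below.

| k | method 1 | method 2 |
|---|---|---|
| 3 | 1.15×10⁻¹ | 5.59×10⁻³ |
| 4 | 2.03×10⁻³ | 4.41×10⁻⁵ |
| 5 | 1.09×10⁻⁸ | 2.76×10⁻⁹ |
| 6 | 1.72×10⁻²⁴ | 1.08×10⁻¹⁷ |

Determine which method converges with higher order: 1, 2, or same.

1

Method 1: p ≈ ln(1.72×10⁻²⁴/1.09×10⁻⁸)/ln(1.09×10⁻⁸/2.03×10⁻³) ≈ 3.00.
Method 2: p ≈ ln(1.08×10⁻¹⁷/2.76×10⁻⁹)/ln(2.76×10⁻⁹/4.41×10⁻⁵) ≈ 2.00.
Method 1 has the higher order (≈3.0 vs ≈2.0).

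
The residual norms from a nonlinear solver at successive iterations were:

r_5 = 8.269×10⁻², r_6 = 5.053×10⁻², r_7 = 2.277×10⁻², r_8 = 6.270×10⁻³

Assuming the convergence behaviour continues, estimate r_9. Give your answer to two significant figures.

First estimate the order: p ≈ ln(r_8/r_7) / ln(r_7/r_6) = ln(6.270×10⁻³/2.277×10⁻²)/ln(2.277×10⁻²/5.053×10⁻²) = ln(0.275362)/ln(0.450623) ≈ 1.6179.
Then r_9 ≈ r_8·(r_8/r_7)^p = 6.270×10⁻³·(0.275362)^1.6179 = 6.270×10⁻³·0.124114 ≈ 0.0007782.

7.8e-4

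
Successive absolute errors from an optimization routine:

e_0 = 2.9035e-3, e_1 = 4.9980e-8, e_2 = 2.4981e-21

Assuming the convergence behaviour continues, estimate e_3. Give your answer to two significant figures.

1.8e-58

First estimate the order: p ≈ ln(e_2/e_1) / ln(e_1/e_0) = ln(2.4981e-21/4.9980e-8)/ln(4.9980e-8/2.9035e-3) = ln(4.9982e-14)/ln(1.72137e-05) ≈ 2.7919.
Then e_3 ≈ e_2·(e_2/e_1)^p = 2.4981e-21·(4.9982e-14)^2.7919 = 2.4981e-21·7.31843e-38 ≈ 1.828e-58.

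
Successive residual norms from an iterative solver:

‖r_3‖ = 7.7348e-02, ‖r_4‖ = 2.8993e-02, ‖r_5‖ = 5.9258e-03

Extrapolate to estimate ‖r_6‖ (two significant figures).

First estimate the order: p ≈ ln(‖r_5‖/‖r_4‖) / ln(‖r_4‖/‖r_3‖) = ln(5.9258e-03/2.8993e-02)/ln(2.8993e-02/7.7348e-02) = ln(0.204387)/ln(0.374838) ≈ 1.6181.
Then ‖r_6‖ ≈ ‖r_5‖·(‖r_5‖/‖r_4‖)^p = 5.9258e-03·(0.204387)^1.6181 = 5.9258e-03·0.0766028 ≈ 0.0004539.

4.5e-4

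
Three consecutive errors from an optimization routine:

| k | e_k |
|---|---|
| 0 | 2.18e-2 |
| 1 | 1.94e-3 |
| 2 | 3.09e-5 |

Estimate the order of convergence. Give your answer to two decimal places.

1.71

p ≈ ln(e_2/e_1) / ln(e_1/e_0)
  = ln(3.09e-5/1.94e-3) / ln(1.94e-3/2.18e-2)
  = ln(0.0159278) / ln(0.0889908)
  = -4.13969 / -2.41922 ≈ 1.71117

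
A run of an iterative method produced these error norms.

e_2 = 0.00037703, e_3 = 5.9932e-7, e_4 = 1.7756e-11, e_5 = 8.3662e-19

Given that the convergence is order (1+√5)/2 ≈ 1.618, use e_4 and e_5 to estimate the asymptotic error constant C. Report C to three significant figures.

C ≈ e_5 / e_4^1.618
  = 8.3662e-19 / (1.7756e-11)^1.618
  = 8.3662e-19 / 4.03126e-18 ≈ 0.20753

0.208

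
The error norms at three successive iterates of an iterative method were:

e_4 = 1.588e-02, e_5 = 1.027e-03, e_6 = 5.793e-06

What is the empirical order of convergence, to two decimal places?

1.89

p ≈ ln(e_6/e_5) / ln(e_5/e_4)
  = ln(5.793e-06/1.027e-03) / ln(1.027e-03/1.588e-02)
  = ln(0.0056407) / ln(0.0646725)
  = -5.17775 / -2.73842 ≈ 1.89078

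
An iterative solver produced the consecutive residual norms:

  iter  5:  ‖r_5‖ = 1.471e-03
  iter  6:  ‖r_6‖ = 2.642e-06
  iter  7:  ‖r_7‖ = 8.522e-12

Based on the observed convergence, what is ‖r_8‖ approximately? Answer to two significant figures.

8.9e-23

First estimate the order: p ≈ ln(‖r_7‖/‖r_6‖) / ln(‖r_6‖/‖r_5‖) = ln(8.522e-12/2.642e-06)/ln(2.642e-06/1.471e-03) = ln(3.22559e-06)/ln(0.00179606) ≈ 2.0000.
Then ‖r_8‖ ≈ ‖r_7‖·(‖r_7‖/‖r_6‖)^p = 8.522e-12·(3.22559e-06)^2.0000 = 8.522e-12·1.04044e-11 ≈ 8.867e-23.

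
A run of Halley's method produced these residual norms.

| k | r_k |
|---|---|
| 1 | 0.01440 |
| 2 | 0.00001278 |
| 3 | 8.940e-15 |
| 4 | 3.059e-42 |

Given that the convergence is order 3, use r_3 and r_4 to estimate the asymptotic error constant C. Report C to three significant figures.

4.28

C ≈ r_4 / r_3^3
  = 3.059e-42 / (8.940e-15)^3
  = 3.059e-42 / 7.14517e-43 ≈ 4.2812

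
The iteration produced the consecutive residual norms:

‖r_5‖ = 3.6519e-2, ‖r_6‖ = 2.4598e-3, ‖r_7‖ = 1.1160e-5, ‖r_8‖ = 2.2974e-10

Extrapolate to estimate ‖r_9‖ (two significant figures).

9.7e-20

First estimate the order: p ≈ ln(‖r_8‖/‖r_7‖) / ln(‖r_7‖/‖r_6‖) = ln(2.2974e-10/1.1160e-5)/ln(1.1160e-5/2.4598e-3) = ln(2.0586e-05)/ln(0.00453695) ≈ 2.0000.
Then ‖r_9‖ ≈ ‖r_8‖·(‖r_8‖/‖r_7‖)^p = 2.2974e-10·(2.0586e-05)^2.0000 = 2.2974e-10·4.23783e-10 ≈ 9.736e-20.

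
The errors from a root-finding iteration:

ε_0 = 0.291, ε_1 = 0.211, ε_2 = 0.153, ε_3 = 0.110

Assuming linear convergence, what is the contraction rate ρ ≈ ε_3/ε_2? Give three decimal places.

0.719

ρ ≈ ε_3/ε_2 = 0.110/0.153 = 0.71895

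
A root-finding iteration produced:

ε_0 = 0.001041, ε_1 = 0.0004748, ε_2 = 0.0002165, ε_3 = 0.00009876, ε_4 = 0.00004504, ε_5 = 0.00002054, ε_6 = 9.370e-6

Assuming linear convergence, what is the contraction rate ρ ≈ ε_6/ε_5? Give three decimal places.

ρ ≈ ε_6/ε_5 = 9.370e-6/0.00002054 = 0.45618

0.456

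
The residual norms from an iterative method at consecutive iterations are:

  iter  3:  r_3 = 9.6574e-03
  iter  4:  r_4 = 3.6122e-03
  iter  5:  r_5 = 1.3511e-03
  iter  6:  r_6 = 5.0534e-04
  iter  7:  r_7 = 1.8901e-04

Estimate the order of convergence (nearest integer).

1

Consecutive ratios: r_7/r_6 = 1.8901e-04/5.0534e-04 = 0.374025, r_6/r_5 = 5.0534e-04/1.3511e-03 = 0.374021.
p ≈ ln(0.374025)/ln(0.374021) = -0.9834/-0.9834 ≈ 1.00.
So the convergence is linear (order 1).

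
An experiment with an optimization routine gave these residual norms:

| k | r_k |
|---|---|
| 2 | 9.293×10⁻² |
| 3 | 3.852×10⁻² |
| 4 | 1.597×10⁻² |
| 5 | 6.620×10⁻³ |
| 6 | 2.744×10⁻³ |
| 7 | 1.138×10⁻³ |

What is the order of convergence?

1

Consecutive ratios: r_7/r_6 = 1.138×10⁻³/2.744×10⁻³ = 0.414723, r_6/r_5 = 2.744×10⁻³/6.620×10⁻³ = 0.414502.
p ≈ ln(0.414723)/ln(0.414502) = -0.8801/-0.8807 ≈ 1.00.
So the convergence is linear (order 1).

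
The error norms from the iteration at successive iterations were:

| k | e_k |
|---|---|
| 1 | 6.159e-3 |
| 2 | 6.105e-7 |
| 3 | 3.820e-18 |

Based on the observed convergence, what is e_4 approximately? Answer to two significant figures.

1.7e-49

First estimate the order: p ≈ ln(e_3/e_2) / ln(e_2/e_1) = ln(3.820e-18/6.105e-7)/ln(6.105e-7/6.159e-3) = ln(6.25717e-12)/ln(9.91232e-05) ≈ 2.7982.
Then e_4 ≈ e_3·(e_3/e_2)^p = 3.820e-18·(6.25717e-12)^2.7982 = 3.820e-18·4.46709e-32 ≈ 1.706e-49.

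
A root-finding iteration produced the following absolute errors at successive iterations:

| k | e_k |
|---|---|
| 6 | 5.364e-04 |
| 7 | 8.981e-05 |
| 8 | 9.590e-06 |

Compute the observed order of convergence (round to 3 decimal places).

p ≈ ln(e_8/e_7) / ln(e_7/e_6)
  = ln(9.590e-06/8.981e-05) / ln(8.981e-05/5.364e-04)
  = ln(0.106781) / ln(0.167431)
  = -2.236975 / -1.787184 ≈ 1.251676

1.252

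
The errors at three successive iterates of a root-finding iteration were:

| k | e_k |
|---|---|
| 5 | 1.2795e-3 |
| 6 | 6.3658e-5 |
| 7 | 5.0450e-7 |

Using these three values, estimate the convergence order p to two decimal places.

p ≈ ln(e_7/e_6) / ln(e_6/e_5)
  = ln(5.0450e-7/6.3658e-5) / ln(6.3658e-5/1.2795e-3)
  = ln(0.00792516) / ln(0.0497522)
  = -4.83771 / -3.00070 ≈ 1.61219

1.61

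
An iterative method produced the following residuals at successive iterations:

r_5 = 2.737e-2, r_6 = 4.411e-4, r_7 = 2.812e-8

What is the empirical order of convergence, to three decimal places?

p ≈ ln(r_7/r_6) / ln(r_6/r_5)
  = ln(2.812e-8/4.411e-4) / ln(4.411e-4/2.737e-2)
  = ln(6.37497e-05) / ln(0.0161162)
  = -9.660546 / -4.127930 ≈ 2.340288

2.340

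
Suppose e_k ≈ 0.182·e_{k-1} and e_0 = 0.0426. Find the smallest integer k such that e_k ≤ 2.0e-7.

After k steps, e_k ≈ 0.0426·0.182^k.
Need 0.182^k ≤ 2.0e-7/0.0426 = 4.69484e-06.
k ≥ ln(4.69484e-06)/ln(0.182) = -12.2690/-1.70375 = 7.201.
Smallest integer k = 8.

8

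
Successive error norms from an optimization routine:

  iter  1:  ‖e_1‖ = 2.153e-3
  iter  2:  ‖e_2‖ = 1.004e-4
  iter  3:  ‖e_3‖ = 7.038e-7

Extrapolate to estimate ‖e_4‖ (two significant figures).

First estimate the order: p ≈ ln(‖e_3‖/‖e_2‖) / ln(‖e_2‖/‖e_1‖) = ln(7.038e-7/1.004e-4)/ln(1.004e-4/2.153e-3) = ln(0.00700996)/ln(0.0466326) ≈ 1.6182.
Then ‖e_4‖ ≈ ‖e_3‖·(‖e_3‖/‖e_2‖)^p = 7.038e-7·(0.00700996)^1.6182 = 7.038e-7·0.00032654 ≈ 2.298e-10.

2.3e-10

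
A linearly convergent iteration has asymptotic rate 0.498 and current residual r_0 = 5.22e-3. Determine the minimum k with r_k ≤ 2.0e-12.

32

After k steps, r_k ≈ 5.22e-3·0.498^k.
Need 0.498^k ≤ 2.0e-12/5.22e-3 = 3.83142e-10.
k ≥ ln(3.83142e-10)/ln(0.498) = -21.6826/-0.69716 = 31.101.
Smallest integer k = 32.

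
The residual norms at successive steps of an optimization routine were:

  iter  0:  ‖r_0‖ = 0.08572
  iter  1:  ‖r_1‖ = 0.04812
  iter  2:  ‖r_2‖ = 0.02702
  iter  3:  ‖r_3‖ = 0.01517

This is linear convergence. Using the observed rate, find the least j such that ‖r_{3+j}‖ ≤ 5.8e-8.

Rate ρ ≈ ‖r_3‖/‖r_2‖ = 0.01517/0.02702 = 0.5614.
After j more steps, ‖r_{3+j}‖ ≈ 0.01517·ρ^j; need ρ^j ≤ 5.8e-8/0.01517 = 3.82334e-06.
j ≥ ln(3.82334e-06)/ln(0.5614) = -12.4744/-0.57732 = 21.607.
So 22 more iterations are needed.

22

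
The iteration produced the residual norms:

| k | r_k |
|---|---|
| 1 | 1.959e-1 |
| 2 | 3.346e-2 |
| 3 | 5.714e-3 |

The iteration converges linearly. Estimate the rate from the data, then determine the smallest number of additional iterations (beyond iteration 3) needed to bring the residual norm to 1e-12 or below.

13

Rate ρ ≈ r_3/r_2 = 5.714e-3/3.346e-2 = 0.1708.
After j more steps, r_{3+j} ≈ 5.714e-3·ρ^j; need ρ^j ≤ 1e-12/5.714e-3 = 1.75009e-10.
j ≥ ln(1.75009e-10)/ln(0.1708) = -22.4662/-1.76726 = 12.712.
So 13 more iterations are needed.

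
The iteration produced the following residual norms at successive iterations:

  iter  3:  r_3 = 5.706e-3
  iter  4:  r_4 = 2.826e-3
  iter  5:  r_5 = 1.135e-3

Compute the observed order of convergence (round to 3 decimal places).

p ≈ ln(r_5/r_4) / ln(r_4/r_3)
  = ln(1.135e-3/2.826e-3) / ln(2.826e-3/5.706e-3)
  = ln(0.401628) / ln(0.495268)
  = -0.912229 / -0.702656 ≈ 1.298258

1.298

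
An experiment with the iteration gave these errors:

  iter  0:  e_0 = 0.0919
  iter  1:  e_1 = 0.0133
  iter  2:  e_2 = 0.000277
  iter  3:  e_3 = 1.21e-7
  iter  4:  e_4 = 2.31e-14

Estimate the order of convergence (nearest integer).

2

Consecutive ratios: e_4/e_3 = 2.31e-14/1.21e-7 = 1.90909e-07, e_3/e_2 = 1.21e-7/0.000277 = 0.000436823.
p ≈ ln(1.90909e-07)/ln(0.000436823) = -15.4715/-7.7360 ≈ 2.00.
So the convergence is quadratic (order 2).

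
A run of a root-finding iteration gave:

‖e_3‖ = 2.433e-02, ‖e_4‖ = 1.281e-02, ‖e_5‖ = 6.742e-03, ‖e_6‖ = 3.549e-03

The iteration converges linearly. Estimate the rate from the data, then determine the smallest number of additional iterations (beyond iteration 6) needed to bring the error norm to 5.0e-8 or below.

18

Rate ρ ≈ ‖e_6‖/‖e_5‖ = 3.549e-03/6.742e-03 = 0.5264.
After j more steps, ‖e_{6+j}‖ ≈ 3.549e-03·ρ^j; need ρ^j ≤ 5.0e-8/3.549e-03 = 1.40885e-05.
j ≥ ln(1.40885e-05)/ln(0.5264) = -11.1702/-0.64169 = 17.407.
So 18 more iterations are needed.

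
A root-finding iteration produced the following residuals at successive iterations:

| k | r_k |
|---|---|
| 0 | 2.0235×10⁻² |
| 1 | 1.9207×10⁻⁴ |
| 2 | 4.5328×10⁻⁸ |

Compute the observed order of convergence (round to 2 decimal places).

1.79

p ≈ ln(r_2/r_1) / ln(r_1/r_0)
  = ln(4.5328×10⁻⁸/1.9207×10⁻⁴) / ln(1.9207×10⁻⁴/2.0235×10⁻²)
  = ln(0.000235997) / ln(0.00949197)
  = -8.35169 / -4.65731 ≈ 1.79324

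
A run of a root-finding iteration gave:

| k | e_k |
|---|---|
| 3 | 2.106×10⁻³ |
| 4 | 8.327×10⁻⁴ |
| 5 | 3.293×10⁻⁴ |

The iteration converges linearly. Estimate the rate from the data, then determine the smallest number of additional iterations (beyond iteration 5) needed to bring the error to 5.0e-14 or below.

25

Rate ρ ≈ e_5/e_4 = 3.293×10⁻⁴/8.327×10⁻⁴ = 0.3955.
After j more steps, e_{5+j} ≈ 3.293×10⁻⁴·ρ^j; need ρ^j ≤ 5.0e-14/3.293×10⁻⁴ = 1.51837e-10.
j ≥ ln(1.51837e-10)/ln(0.3955) = -22.6082/-0.92760 = 24.373.
So 25 more iterations are needed.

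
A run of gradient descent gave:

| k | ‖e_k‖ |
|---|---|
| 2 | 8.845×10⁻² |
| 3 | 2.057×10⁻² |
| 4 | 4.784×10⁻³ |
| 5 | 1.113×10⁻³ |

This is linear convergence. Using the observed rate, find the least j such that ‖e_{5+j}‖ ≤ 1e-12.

15

Rate ρ ≈ ‖e_5‖/‖e_4‖ = 1.113×10⁻³/4.784×10⁻³ = 0.2327.
After j more steps, ‖e_{5+j}‖ ≈ 1.113×10⁻³·ρ^j; need ρ^j ≤ 1e-12/1.113×10⁻³ = 8.98473e-10.
j ≥ ln(8.98473e-10)/ln(0.2327) = -20.8303/-1.45801 = 14.287.
So 15 more iterations are needed.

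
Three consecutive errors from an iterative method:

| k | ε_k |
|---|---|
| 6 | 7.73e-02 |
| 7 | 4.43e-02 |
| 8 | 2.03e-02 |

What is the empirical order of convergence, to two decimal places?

1.40

p ≈ ln(ε_8/ε_7) / ln(ε_7/ε_6)
  = ln(2.03e-02/4.43e-02) / ln(4.43e-02/7.73e-02)
  = ln(0.458239) / ln(0.573092)
  = -0.78036 / -0.55671 ≈ 1.40174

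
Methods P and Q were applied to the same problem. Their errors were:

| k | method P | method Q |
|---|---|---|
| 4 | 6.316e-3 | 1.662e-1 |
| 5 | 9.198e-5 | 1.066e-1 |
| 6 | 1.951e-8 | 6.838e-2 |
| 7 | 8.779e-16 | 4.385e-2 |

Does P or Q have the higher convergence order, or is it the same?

P

Method P: p ≈ ln(8.779e-16/1.951e-8)/ln(1.951e-8/9.198e-5) ≈ 2.00.
Method Q: p ≈ ln(4.385e-2/6.838e-2)/ln(6.838e-2/1.066e-1) ≈ 1.00.
Method P has the higher order (≈2.0 vs ≈1.0).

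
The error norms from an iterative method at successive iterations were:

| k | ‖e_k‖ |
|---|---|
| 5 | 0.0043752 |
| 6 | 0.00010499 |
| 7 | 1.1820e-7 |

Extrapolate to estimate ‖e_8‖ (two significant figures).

5.1e-13

First estimate the order: p ≈ ln(‖e_7‖/‖e_6‖) / ln(‖e_6‖/‖e_5‖) = ln(1.1820e-7/0.00010499)/ln(0.00010499/0.0043752) = ln(0.00112582)/ln(0.0239966) ≈ 1.8202.
Then ‖e_8‖ ≈ ‖e_7‖·(‖e_7‖/‖e_6‖)^p = 1.1820e-7·(0.00112582)^1.8202 = 1.1820e-7·4.29619e-06 ≈ 5.078e-13.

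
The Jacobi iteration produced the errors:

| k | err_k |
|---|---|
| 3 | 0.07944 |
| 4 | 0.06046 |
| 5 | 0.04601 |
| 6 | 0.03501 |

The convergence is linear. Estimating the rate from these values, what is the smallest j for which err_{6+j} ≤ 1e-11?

Rate ρ ≈ err_6/err_5 = 0.03501/0.04601 = 0.7609.
After j more steps, err_{6+j} ≈ 0.03501·ρ^j; need ρ^j ≤ 1e-11/0.03501 = 2.85633e-10.
j ≥ ln(2.85633e-10)/ln(0.7609) = -21.9763/-0.27325 = 80.426.
So 81 more iterations are needed.

81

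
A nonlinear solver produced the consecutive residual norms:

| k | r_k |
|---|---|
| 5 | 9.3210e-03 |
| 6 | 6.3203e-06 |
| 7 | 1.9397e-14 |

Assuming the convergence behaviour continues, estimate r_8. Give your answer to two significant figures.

2.6e-37

First estimate the order: p ≈ ln(r_7/r_6) / ln(r_6/r_5) = ln(1.9397e-14/6.3203e-06)/ln(6.3203e-06/9.3210e-03) = ln(3.069e-09)/ln(0.000678071) ≈ 2.6866.
Then r_8 ≈ r_7·(r_7/r_6)^p = 1.9397e-14·(3.069e-09)^2.6866 = 1.9397e-14·1.34575e-23 ≈ 2.61e-37.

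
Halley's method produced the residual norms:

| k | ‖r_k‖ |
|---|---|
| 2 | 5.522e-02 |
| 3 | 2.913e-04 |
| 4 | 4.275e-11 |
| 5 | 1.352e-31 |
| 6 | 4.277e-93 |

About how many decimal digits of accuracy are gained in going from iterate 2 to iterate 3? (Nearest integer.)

2

Digits gained ≈ log₁₀(‖r_2‖/‖r_3‖) = log₁₀(5.522e-02/2.913e-04) = log₁₀(189.564) ≈ 2.278.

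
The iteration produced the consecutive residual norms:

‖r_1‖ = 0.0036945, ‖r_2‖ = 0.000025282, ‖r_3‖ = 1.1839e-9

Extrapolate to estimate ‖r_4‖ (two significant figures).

First estimate the order: p ≈ ln(‖r_3‖/‖r_2‖) / ln(‖r_2‖/‖r_1‖) = ln(1.1839e-9/0.000025282)/ln(0.000025282/0.0036945) = ln(4.68278e-05)/ln(0.00684315) ≈ 2.0000.
Then ‖r_4‖ ≈ ‖r_3‖·(‖r_3‖/‖r_2‖)^p = 1.1839e-9·(4.68278e-05)^2.0000 = 1.1839e-9·2.19284e-09 ≈ 2.596e-18.

2.6e-18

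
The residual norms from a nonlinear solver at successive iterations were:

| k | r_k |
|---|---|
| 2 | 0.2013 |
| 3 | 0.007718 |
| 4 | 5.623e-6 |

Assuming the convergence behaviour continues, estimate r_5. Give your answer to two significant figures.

6.3e-13

First estimate the order: p ≈ ln(r_4/r_3) / ln(r_3/r_2) = ln(5.623e-6/0.007718)/ln(0.007718/0.2013) = ln(0.000728557)/ln(0.0383408) ≈ 2.2152.
Then r_5 ≈ r_4·(r_4/r_3)^p = 5.623e-6·(0.000728557)^2.2152 = 5.623e-6·1.12132e-07 ≈ 6.305e-13.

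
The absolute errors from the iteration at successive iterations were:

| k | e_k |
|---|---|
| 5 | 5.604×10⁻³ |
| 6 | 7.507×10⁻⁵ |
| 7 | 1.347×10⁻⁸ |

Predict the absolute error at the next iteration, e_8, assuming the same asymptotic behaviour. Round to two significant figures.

First estimate the order: p ≈ ln(e_7/e_6) / ln(e_6/e_5) = ln(1.347×10⁻⁸/7.507×10⁻⁵)/ln(7.507×10⁻⁵/5.604×10⁻³) = ln(0.000179433)/ln(0.0133958) ≈ 2.0000.
Then e_8 ≈ e_7·(e_7/e_6)^p = 1.347×10⁻⁸·(0.000179433)^2.0000 = 1.347×10⁻⁸·3.21962e-08 ≈ 4.337e-16.

4.3e-16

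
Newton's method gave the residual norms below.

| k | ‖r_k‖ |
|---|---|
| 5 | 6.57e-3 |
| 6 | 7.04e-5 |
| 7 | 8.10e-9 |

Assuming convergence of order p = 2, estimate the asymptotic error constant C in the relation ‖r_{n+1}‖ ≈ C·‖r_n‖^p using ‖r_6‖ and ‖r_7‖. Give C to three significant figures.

C ≈ ‖r_7‖ / ‖r_6‖^2
  = 8.10e-9 / (7.04e-5)^2
  = 8.10e-9 / 4.95616e-09 ≈ 1.6343

1.63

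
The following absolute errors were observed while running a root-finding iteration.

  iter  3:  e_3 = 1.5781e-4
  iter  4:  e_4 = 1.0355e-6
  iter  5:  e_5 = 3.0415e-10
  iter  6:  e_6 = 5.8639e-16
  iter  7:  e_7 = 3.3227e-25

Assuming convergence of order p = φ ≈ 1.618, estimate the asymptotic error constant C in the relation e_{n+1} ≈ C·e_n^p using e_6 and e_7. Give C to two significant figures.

C ≈ e_7 / e_6^1.618
  = 3.3227e-25 / (5.8639e-16)^1.618
  = 3.3227e-25 / 2.26426e-25 ≈ 1.4675

1.5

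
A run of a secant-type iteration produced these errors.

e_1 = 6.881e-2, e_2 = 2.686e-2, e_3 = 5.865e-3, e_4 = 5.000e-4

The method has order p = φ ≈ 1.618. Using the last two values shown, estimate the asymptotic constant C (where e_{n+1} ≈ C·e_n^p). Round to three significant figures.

2.04

C ≈ e_4 / e_3^1.618
  = 5.000e-4 / (5.865e-3)^1.618
  = 5.000e-4 / 0.000244939 ≈ 2.0413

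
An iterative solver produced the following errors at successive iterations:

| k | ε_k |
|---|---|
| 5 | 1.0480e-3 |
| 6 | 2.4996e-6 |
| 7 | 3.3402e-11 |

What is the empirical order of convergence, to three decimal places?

p ≈ ln(ε_7/ε_6) / ln(ε_6/ε_5)
  = ln(3.3402e-11/2.4996e-6) / ln(2.4996e-6/1.0480e-3)
  = ln(1.33629e-05) / ln(0.00238511)
  = -11.223028 / -6.038510 ≈ 1.858576

1.859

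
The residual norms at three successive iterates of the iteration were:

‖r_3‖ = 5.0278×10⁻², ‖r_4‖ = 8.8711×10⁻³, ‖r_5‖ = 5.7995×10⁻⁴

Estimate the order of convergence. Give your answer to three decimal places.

p ≈ ln(‖r_5‖/‖r_4‖) / ln(‖r_4‖/‖r_3‖)
  = ln(5.7995×10⁻⁴/8.8711×10⁻³) / ln(8.8711×10⁻³/5.0278×10⁻²)
  = ln(0.0653752) / ln(0.176441)
  = -2.727612 / -1.734769 ≈ 1.572320

1.572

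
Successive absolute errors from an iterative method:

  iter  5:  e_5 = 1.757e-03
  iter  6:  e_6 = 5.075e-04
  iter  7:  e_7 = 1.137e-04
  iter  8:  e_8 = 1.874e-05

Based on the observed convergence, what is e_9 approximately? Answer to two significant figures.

2.1e-6

First estimate the order: p ≈ ln(e_8/e_7) / ln(e_7/e_6) = ln(1.874e-05/1.137e-04)/ln(1.137e-04/5.075e-04) = ln(0.16482)/ln(0.224039) ≈ 1.2052.
Then e_9 ≈ e_8·(e_8/e_7)^p = 1.874e-05·(0.16482)^1.2052 = 1.874e-05·0.113852 ≈ 2.134e-06.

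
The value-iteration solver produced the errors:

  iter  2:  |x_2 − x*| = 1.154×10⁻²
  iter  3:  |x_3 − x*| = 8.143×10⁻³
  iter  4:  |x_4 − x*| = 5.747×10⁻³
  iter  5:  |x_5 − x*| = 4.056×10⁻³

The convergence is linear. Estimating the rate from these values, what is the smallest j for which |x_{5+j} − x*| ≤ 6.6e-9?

39

Rate ρ ≈ |x_5 − x*|/|x_4 − x*| = 4.056×10⁻³/5.747×10⁻³ = 0.7058.
After j more steps, |x_{5+j} − x*| ≈ 4.056×10⁻³·ρ^j; need ρ^j ≤ 6.6e-9/4.056×10⁻³ = 1.62722e-06.
j ≥ ln(1.62722e-06)/ln(0.7058) = -13.3286/-0.34842 = 38.254.
So 39 more iterations are needed.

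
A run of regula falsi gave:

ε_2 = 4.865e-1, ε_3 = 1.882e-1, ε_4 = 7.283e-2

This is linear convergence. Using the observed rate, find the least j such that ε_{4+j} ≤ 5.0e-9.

Rate ρ ≈ ε_4/ε_3 = 7.283e-2/1.882e-1 = 0.3870.
After j more steps, ε_{4+j} ≈ 7.283e-2·ρ^j; need ρ^j ≤ 5.0e-9/7.283e-2 = 6.8653e-08.
j ≥ ln(6.8653e-08)/ln(0.3870) = -16.4942/-0.94933 = 17.375.
So 18 more iterations are needed.

18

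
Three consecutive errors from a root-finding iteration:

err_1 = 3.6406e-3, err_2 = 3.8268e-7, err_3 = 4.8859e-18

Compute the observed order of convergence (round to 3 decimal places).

2.738

p ≈ ln(err_3/err_2) / ln(err_2/err_1)
  = ln(4.8859e-18/3.8268e-7) / ln(3.8268e-7/3.6406e-3)
  = ln(1.27676e-11) / ln(0.000105115)
  = -25.084110 / -9.160456 ≈ 2.738304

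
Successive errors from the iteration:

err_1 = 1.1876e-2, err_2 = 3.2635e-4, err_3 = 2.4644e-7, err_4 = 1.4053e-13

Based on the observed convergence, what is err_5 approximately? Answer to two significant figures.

4.6e-26

First estimate the order: p ≈ ln(err_4/err_3) / ln(err_3/err_2) = ln(1.4053e-13/2.4644e-7)/ln(2.4644e-7/3.2635e-4) = ln(5.7024e-07)/ln(0.00075514) ≈ 2.0000.
Then err_5 ≈ err_4·(err_4/err_3)^p = 1.4053e-13·(5.7024e-07)^2.0000 = 1.4053e-13·3.25174e-13 ≈ 4.57e-26.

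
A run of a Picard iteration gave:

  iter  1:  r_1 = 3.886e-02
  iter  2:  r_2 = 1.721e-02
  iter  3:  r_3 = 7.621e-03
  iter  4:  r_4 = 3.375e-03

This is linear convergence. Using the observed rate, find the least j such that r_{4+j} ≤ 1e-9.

19

Rate ρ ≈ r_4/r_3 = 3.375e-03/7.621e-03 = 0.4429.
After j more steps, r_{4+j} ≈ 3.375e-03·ρ^j; need ρ^j ≤ 1e-9/3.375e-03 = 2.96296e-07.
j ≥ ln(2.96296e-07)/ln(0.4429) = -15.0319/-0.81441 = 18.457.
So 19 more iterations are needed.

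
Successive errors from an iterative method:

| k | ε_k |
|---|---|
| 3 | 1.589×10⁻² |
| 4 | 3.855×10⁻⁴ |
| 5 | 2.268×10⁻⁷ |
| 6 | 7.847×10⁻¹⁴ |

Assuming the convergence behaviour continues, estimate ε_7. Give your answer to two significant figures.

First estimate the order: p ≈ ln(ε_6/ε_5) / ln(ε_5/ε_4) = ln(7.847×10⁻¹⁴/2.268×10⁻⁷)/ln(2.268×10⁻⁷/3.855×10⁻⁴) = ln(3.45988e-07)/ln(0.000588327) ≈ 2.0001.
Then ε_7 ≈ ε_6·(ε_6/ε_5)^p = 7.847×10⁻¹⁴·(3.45988e-07)^2.0001 = 7.847×10⁻¹⁴·1.1953e-13 ≈ 9.38e-27.

9.4e-27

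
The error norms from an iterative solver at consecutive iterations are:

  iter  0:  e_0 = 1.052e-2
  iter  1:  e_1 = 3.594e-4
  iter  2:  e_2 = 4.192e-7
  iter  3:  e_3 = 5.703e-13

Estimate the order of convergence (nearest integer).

Consecutive ratios: e_3/e_2 = 5.703e-13/4.192e-7 = 1.36045e-06, e_2/e_1 = 4.192e-7/3.594e-4 = 0.00116639.
p ≈ ln(1.36045e-06)/ln(0.00116639) = -13.5077/-6.7538 ≈ 2.00.
So the convergence is quadratic (order 2).

2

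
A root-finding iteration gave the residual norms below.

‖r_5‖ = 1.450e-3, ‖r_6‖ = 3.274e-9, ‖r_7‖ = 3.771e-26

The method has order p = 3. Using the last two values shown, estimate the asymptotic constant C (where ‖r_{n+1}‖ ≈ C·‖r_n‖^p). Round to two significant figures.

C ≈ ‖r_7‖ / ‖r_6‖^3
  = 3.771e-26 / (3.274e-9)^3
  = 3.771e-26 / 3.50943e-26 ≈ 1.0745

1.1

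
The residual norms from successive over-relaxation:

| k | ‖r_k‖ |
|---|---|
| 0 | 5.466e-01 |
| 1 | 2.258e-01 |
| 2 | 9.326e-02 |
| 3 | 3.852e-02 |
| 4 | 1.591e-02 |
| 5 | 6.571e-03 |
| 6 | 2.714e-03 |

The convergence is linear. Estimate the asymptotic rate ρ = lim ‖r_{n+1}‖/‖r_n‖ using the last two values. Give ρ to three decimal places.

ρ ≈ ‖r_6‖/‖r_5‖ = 2.714e-03/6.571e-03 = 0.41303

0.413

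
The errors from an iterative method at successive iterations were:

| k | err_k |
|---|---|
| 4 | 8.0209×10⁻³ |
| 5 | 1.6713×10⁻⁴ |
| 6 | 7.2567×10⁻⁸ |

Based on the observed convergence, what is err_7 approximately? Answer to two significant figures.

1.4e-14

First estimate the order: p ≈ ln(err_6/err_5) / ln(err_5/err_4) = ln(7.2567×10⁻⁸/1.6713×10⁻⁴)/ln(1.6713×10⁻⁴/8.0209×10⁻³) = ln(0.000434195)/ln(0.0208368) ≈ 2.0000.
Then err_7 ≈ err_6·(err_6/err_5)^p = 7.2567×10⁻⁸·(0.000434195)^2.0000 = 7.2567×10⁻⁸·1.88525e-07 ≈ 1.368e-14.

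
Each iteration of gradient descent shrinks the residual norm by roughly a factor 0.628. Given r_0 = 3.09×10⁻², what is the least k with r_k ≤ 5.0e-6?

19

After k steps, r_k ≈ 3.09×10⁻²·0.628^k.
Need 0.628^k ≤ 5.0e-6/3.09×10⁻² = 0.000161812.
k ≥ ln(0.000161812)/ln(0.628) = -8.7291/-0.46522 = 18.763.
Smallest integer k = 19.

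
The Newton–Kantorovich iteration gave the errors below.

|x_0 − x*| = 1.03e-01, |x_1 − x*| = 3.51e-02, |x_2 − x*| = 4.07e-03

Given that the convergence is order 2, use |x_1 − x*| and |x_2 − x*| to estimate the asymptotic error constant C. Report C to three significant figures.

C ≈ |x_2 − x*| / |x_1 − x*|^2
  = 4.07e-03 / (3.51e-02)^2
  = 4.07e-03 / 0.00123201 ≈ 3.3035

3.30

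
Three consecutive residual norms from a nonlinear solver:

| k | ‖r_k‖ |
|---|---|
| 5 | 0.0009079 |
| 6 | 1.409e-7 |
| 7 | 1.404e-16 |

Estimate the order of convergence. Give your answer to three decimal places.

2.363

p ≈ ln(‖r_7‖/‖r_6‖) / ln(‖r_6‖/‖r_5‖)
  = ln(1.404e-16/1.409e-7) / ln(1.409e-7/0.0009079)
  = ln(9.96451e-10) / ln(0.000155193)
  = -20.726821 / -8.770841 ≈ 2.363151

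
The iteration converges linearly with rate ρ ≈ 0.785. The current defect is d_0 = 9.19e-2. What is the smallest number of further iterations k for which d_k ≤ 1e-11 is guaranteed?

95

After k steps, d_k ≈ 9.19e-2·0.785^k.
Need 0.785^k ≤ 1e-11/9.19e-2 = 1.08814e-10.
k ≥ ln(1.08814e-10)/ln(0.785) = -22.9414/-0.24207 = 94.772.
Smallest integer k = 95.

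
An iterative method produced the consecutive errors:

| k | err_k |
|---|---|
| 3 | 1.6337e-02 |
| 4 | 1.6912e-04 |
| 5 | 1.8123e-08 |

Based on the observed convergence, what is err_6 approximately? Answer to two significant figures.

First estimate the order: p ≈ ln(err_5/err_4) / ln(err_4/err_3) = ln(1.8123e-08/1.6912e-04)/ln(1.6912e-04/1.6337e-02) = ln(0.000107161)/ln(0.010352) ≈ 2.0000.
Then err_6 ≈ err_5·(err_5/err_4)^p = 1.8123e-08·(0.000107161)^2.0000 = 1.8123e-08·1.14835e-08 ≈ 2.081e-16.

2.1e-16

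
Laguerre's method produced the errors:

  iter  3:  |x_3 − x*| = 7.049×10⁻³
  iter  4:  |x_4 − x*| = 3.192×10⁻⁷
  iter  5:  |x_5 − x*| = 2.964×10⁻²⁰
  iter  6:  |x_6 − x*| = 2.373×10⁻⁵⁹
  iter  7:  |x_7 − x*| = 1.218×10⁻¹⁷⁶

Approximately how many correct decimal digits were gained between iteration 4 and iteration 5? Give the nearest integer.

13

Digits gained ≈ log₁₀(|x_4 − x*|/|x_5 − x*|) = log₁₀(3.192×10⁻⁷/2.964×10⁻²⁰) = log₁₀(1.07692e+13) ≈ 13.032.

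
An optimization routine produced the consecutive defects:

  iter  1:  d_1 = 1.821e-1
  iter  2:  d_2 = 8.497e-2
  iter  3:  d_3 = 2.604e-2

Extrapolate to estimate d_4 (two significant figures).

First estimate the order: p ≈ ln(d_3/d_2) / ln(d_2/d_1) = ln(2.604e-2/8.497e-2)/ln(8.497e-2/1.821e-1) = ln(0.306461)/ln(0.466612) ≈ 1.5515.
Then d_4 ≈ d_3·(d_3/d_2)^p = 2.604e-2·(0.306461)^1.5515 = 2.604e-2·0.159629 ≈ 0.004157.

4.2e-3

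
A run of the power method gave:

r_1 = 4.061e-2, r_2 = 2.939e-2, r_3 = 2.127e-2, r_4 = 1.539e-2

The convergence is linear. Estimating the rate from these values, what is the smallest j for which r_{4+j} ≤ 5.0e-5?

Rate ρ ≈ r_4/r_3 = 1.539e-2/2.127e-2 = 0.7236.
After j more steps, r_{4+j} ≈ 1.539e-2·ρ^j; need ρ^j ≤ 5.0e-5/1.539e-2 = 0.00324886.
j ≥ ln(0.00324886)/ln(0.7236) = -5.7295/-0.32352 = 17.710.
So 18 more iterations are needed.

18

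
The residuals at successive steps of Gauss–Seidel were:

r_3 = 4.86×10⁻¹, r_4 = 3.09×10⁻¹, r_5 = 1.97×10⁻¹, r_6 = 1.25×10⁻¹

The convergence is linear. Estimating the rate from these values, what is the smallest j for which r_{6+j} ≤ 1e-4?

16

Rate ρ ≈ r_6/r_5 = 1.25×10⁻¹/1.97×10⁻¹ = 0.6345.
After j more steps, r_{6+j} ≈ 1.25×10⁻¹·ρ^j; need ρ^j ≤ 1e-4/1.25×10⁻¹ = 0.0008.
j ≥ ln(0.0008)/ln(0.6345) = -7.1309/-0.45492 = 15.675.
So 16 more iterations are needed.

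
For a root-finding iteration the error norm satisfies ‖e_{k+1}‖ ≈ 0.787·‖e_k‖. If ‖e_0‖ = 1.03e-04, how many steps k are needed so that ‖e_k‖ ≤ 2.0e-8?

After k steps, ‖e_k‖ ≈ 1.03e-04·0.787^k.
Need 0.787^k ≤ 2.0e-8/1.03e-04 = 0.000194175.
k ≥ ln(0.000194175)/ln(0.787) = -8.5468/-0.23953 = 35.682.
Smallest integer k = 36.

36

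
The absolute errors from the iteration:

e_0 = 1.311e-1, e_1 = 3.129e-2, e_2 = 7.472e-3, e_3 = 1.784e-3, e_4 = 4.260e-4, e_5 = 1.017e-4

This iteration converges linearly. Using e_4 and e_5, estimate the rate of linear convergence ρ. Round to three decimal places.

0.239

ρ ≈ e_5/e_4 = 1.017e-4/4.260e-4 = 0.23873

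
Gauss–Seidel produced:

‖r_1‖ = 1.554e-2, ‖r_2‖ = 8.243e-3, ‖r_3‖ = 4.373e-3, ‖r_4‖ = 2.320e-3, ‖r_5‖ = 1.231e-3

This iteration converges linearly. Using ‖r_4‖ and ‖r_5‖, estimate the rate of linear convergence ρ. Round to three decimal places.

0.531

ρ ≈ ‖r_5‖/‖r_4‖ = 1.231e-3/2.320e-3 = 0.53060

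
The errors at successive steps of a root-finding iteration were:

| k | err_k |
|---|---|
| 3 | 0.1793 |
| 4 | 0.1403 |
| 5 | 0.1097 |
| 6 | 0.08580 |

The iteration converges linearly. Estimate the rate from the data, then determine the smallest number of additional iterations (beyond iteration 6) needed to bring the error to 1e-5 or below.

Rate ρ ≈ err_6/err_5 = 0.08580/0.1097 = 0.7821.
After j more steps, err_{6+j} ≈ 0.08580·ρ^j; need ρ^j ≤ 1e-5/0.08580 = 0.00011655.
j ≥ ln(0.00011655)/ln(0.7821) = -9.0572/-0.24577 = 36.852.
So 37 more iterations are needed.

37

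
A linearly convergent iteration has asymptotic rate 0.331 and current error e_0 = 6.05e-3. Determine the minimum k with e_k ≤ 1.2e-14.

After k steps, e_k ≈ 6.05e-3·0.331^k.
Need 0.331^k ≤ 1.2e-14/6.05e-3 = 1.98347e-12.
k ≥ ln(1.98347e-12)/ln(0.331) = -26.9462/-1.10564 = 24.372.
Smallest integer k = 25.

25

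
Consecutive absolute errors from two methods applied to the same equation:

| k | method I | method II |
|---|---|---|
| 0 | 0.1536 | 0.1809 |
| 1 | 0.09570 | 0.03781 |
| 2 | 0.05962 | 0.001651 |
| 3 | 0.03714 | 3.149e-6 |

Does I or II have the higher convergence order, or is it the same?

II

Method I: p ≈ ln(0.03714/0.05962)/ln(0.05962/0.09570) ≈ 1.00.
Method II: p ≈ ln(3.149e-6/0.001651)/ln(0.001651/0.03781) ≈ 2.00.
Method II has the higher order (≈2.0 vs ≈1.0).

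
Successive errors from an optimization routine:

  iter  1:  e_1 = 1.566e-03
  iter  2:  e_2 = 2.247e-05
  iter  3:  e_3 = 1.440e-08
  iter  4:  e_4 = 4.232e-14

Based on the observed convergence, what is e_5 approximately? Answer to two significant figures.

First estimate the order: p ≈ ln(e_4/e_3) / ln(e_3/e_2) = ln(4.232e-14/1.440e-08)/ln(1.440e-08/2.247e-05) = ln(2.93889e-06)/ln(0.000640854) ≈ 1.7324.
Then e_5 ≈ e_4·(e_4/e_3)^p = 4.232e-14·(2.93889e-06)^1.7324 = 4.232e-14·2.61024e-10 ≈ 1.105e-23.

1.1e-23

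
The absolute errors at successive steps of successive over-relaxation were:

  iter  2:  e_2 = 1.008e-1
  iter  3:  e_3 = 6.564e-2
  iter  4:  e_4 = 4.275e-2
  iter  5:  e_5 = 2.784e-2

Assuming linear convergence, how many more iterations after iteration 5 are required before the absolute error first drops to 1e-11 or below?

51

Rate ρ ≈ e_5/e_4 = 2.784e-2/4.275e-2 = 0.6512.
After j more steps, e_{5+j} ≈ 2.784e-2·ρ^j; need ρ^j ≤ 1e-11/2.784e-2 = 3.59195e-10.
j ≥ ln(3.59195e-10)/ln(0.6512) = -21.7472/-0.42894 = 50.700.
So 51 more iterations are needed.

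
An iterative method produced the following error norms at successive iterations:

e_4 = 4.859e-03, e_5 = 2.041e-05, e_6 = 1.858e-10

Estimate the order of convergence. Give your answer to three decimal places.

p ≈ ln(e_6/e_5) / ln(e_5/e_4)
  = ln(1.858e-10/2.041e-05) / ln(2.041e-05/4.859e-03)
  = ln(9.10338e-06) / ln(0.00420045)
  = -11.606865 / -5.472564 ≈ 2.120919

2.121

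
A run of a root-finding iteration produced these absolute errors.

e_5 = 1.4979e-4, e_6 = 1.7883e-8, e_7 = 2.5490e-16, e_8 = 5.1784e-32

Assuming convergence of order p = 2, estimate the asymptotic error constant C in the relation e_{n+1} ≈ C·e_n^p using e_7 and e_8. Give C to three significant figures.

0.797

C ≈ e_8 / e_7^2
  = 5.1784e-32 / (2.5490e-16)^2
  = 5.1784e-32 / 6.4974e-32 ≈ 0.797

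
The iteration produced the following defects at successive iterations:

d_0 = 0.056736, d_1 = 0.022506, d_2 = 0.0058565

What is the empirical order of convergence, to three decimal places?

p ≈ ln(d_2/d_1) / ln(d_1/d_0)
  = ln(0.0058565/0.022506) / ln(0.022506/0.056736)
  = ln(0.260219) / ln(0.396679)
  = -1.346232 / -0.924628 ≈ 1.455971

1.456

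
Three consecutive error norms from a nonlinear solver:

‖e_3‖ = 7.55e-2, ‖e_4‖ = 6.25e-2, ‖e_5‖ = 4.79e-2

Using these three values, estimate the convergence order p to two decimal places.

p ≈ ln(‖e_5‖/‖e_4‖) / ln(‖e_4‖/‖e_3‖)
  = ln(4.79e-2/6.25e-2) / ln(6.25e-2/7.55e-2)
  = ln(0.7664) / ln(0.827815)
  = -0.26605 / -0.18897 ≈ 1.40790

1.41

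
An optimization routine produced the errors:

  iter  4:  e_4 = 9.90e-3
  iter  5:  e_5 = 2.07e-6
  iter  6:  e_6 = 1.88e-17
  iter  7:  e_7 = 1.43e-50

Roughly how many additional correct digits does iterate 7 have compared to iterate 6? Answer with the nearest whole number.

33

Digits gained ≈ log₁₀(e_6/e_7) = log₁₀(1.88e-17/1.43e-50) = log₁₀(1.31469e+33) ≈ 33.119.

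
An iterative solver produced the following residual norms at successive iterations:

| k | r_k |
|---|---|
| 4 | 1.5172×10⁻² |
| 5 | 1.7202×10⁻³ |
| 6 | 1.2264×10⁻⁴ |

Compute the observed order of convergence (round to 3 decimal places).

p ≈ ln(r_6/r_5) / ln(r_5/r_4)
  = ln(1.2264×10⁻⁴/1.7202×10⁻³) / ln(1.7202×10⁻³/1.5172×10⁻²)
  = ln(0.071294) / ln(0.11338)
  = -2.640943 / -2.177010 ≈ 1.213106

1.213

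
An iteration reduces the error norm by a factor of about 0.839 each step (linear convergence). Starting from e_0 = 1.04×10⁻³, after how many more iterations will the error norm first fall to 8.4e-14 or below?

After k steps, e_k ≈ 1.04×10⁻³·0.839^k.
Need 0.839^k ≤ 8.4e-14/1.04×10⁻³ = 8.07692e-11.
k ≥ ln(8.07692e-11)/ln(0.839) = -23.2394/-0.17554 = 132.388.
Smallest integer k = 133.

133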